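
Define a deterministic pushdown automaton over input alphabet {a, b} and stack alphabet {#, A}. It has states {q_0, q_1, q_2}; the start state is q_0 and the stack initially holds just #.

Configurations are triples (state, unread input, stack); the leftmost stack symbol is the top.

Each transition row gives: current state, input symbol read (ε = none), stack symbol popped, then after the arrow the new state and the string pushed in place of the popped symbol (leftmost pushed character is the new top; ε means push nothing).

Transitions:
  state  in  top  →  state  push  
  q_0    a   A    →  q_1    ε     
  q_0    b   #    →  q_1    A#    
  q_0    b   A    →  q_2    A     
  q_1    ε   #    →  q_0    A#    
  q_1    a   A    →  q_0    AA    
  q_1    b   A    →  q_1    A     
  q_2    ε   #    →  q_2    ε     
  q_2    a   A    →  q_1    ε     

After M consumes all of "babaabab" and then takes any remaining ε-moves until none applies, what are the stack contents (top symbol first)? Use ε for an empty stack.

(q_0, babaabab, #)
  read b, top #: go to q_1, push A# → (q_1, abaabab, A#)
  read a, top A: go to q_0, push AA → (q_0, baabab, AA#)
  read b, top A: go to q_2, push A → (q_2, aabab, AA#)
  read a, top A: go to q_1, push ε → (q_1, abab, A#)
  read a, top A: go to q_0, push AA → (q_0, bab, AA#)
  read b, top A: go to q_2, push A → (q_2, ab, AA#)
  read a, top A: go to q_1, push ε → (q_1, b, A#)
  read b, top A: go to q_1, push A → (q_1, ε, A#)
All input consumed in state q_1 with stack A#.

A#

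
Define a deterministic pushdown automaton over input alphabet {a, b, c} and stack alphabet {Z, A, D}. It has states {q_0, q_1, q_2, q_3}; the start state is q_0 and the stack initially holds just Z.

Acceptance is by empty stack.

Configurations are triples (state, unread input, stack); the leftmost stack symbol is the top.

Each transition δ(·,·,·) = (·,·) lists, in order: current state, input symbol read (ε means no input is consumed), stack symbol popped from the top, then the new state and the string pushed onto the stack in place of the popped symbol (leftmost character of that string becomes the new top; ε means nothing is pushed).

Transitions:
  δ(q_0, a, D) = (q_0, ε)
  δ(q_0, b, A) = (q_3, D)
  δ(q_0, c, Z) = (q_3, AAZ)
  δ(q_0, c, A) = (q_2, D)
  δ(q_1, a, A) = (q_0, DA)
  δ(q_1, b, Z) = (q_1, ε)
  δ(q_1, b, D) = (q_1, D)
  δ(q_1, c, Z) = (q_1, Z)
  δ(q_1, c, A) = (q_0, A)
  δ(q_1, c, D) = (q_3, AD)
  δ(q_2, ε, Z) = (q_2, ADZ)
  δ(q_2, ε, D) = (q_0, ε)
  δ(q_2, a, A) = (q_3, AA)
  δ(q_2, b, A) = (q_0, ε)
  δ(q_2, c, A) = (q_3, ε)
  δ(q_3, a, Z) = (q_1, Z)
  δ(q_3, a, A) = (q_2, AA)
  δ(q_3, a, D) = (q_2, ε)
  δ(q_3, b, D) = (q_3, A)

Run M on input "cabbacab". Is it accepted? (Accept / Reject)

(q_0, cabbacab, Z) ⊢ (q_3, abbacab, AAZ) ⊢ (q_2, bbacab, AAAZ) ⊢ (q_0, bacab, AAZ) ⊢ (q_3, acab, DAZ) ⊢ (q_2, cab, AZ) ⊢ (q_3, ab, Z) ⊢ (q_1, b, Z) ⊢ (q_1, ε, ε)
All input consumed and the stack is empty.

Accept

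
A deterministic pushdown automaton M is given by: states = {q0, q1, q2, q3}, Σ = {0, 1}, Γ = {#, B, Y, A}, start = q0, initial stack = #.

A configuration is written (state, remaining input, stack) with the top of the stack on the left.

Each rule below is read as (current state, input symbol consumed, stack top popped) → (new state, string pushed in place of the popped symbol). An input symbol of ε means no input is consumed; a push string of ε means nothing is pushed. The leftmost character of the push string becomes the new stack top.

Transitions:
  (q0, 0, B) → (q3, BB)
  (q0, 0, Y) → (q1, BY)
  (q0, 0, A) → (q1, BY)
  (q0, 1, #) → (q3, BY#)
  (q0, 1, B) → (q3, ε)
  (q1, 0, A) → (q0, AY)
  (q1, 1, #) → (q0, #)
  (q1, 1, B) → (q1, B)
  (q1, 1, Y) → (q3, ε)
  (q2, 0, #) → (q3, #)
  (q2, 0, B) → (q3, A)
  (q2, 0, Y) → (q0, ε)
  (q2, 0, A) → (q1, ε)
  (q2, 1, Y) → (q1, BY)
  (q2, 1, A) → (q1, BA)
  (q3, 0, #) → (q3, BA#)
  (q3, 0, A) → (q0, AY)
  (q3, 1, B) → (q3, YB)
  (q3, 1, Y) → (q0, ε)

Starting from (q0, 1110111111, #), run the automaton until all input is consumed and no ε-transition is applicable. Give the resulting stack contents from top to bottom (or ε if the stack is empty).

(q0, 1110111111, #)
  read 1, top #: go to q3, push BY# → (q3, 110111111, BY#)
  read 1, top B: go to q3, push YB → (q3, 10111111, YBY#)
  read 1, top Y: go to q0, push ε → (q0, 0111111, BY#)
  read 0, top B: go to q3, push BB → (q3, 111111, BBY#)
  read 1, top B: go to q3, push YB → (q3, 11111, YBBY#)
  read 1, top Y: go to q0, push ε → (q0, 1111, BBY#)
  read 1, top B: go to q3, push ε → (q3, 111, BY#)
  read 1, top B: go to q3, push YB → (q3, 11, YBY#)
  read 1, top Y: go to q0, push ε → (q0, 1, BY#)
  read 1, top B: go to q3, push ε → (q3, ε, Y#)
All input consumed in state q3 with stack Y#.

Y#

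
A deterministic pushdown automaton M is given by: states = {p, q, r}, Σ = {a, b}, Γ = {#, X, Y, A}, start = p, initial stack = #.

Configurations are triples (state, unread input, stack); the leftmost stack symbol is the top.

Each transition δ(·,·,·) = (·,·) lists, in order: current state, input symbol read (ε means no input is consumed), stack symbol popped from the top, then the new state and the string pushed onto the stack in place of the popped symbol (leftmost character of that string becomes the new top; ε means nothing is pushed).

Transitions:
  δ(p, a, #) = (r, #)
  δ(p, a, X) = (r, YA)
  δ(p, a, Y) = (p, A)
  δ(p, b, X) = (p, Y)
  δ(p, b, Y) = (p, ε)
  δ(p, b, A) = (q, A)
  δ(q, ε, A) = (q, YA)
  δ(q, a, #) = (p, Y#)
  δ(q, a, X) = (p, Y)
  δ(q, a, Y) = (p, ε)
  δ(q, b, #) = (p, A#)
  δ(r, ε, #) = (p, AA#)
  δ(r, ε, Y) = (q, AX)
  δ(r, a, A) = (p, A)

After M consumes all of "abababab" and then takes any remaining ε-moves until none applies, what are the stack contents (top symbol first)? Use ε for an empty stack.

YAA#

(p, abababab, #)
  read a, top #: go to r, push # → (r, bababab, #)
  ε-move, top #: go to p, push AA# → (p, bababab, AA#)
  read b, top A: go to q, push A → (q, ababab, AA#)
  ε-move, top A: go to q, push YA → (q, ababab, YAA#)
  read a, top Y: go to p, push ε → (p, babab, AA#)
  read b, top A: go to q, push A → (q, abab, AA#)
  ε-move, top A: go to q, push YA → (q, abab, YAA#)
  read a, top Y: go to p, push ε → (p, bab, AA#)
  read b, top A: go to q, push A → (q, ab, AA#)
  ε-move, top A: go to q, push YA → (q, ab, YAA#)
  read a, top Y: go to p, push ε → (p, b, AA#)
  read b, top A: go to q, push A → (q, ε, AA#)
  ε-move, top A: go to q, push YA → (q, ε, YAA#)
All input consumed in state q with stack YAA#.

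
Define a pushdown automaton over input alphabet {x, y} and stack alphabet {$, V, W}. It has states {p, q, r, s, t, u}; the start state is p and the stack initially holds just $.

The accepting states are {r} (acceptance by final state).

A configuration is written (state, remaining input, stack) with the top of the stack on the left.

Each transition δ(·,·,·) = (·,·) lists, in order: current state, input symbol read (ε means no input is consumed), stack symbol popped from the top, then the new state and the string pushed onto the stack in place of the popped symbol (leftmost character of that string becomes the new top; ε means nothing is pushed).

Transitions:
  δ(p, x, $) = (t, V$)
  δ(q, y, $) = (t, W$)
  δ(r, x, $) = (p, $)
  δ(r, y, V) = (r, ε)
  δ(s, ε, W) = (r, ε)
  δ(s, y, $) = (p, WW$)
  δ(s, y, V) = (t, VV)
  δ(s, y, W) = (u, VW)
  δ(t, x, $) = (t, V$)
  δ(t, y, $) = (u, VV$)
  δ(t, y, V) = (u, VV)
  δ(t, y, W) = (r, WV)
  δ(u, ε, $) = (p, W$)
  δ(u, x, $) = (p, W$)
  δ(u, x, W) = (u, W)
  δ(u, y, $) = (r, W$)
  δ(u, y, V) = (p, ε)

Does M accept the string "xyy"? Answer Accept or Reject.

No computation consumes all input and reaches a final state.

Reject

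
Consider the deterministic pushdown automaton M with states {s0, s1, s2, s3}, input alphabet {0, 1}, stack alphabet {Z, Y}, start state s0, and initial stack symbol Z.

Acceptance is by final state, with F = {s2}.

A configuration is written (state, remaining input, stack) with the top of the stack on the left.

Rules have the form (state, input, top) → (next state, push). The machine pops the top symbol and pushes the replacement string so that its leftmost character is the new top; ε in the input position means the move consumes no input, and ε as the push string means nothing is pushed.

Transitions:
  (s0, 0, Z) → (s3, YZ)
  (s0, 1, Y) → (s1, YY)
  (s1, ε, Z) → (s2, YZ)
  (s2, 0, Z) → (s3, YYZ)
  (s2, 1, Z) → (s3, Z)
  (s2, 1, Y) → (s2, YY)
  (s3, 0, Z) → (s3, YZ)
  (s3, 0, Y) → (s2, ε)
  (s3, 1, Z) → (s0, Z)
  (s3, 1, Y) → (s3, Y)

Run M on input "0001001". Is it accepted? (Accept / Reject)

(s0, 0001001, Z)
  read 0, top Z: go to s3, push YZ → (s3, 001001, YZ)
  read 0, top Y: go to s2, push ε → (s2, 01001, Z)
  read 0, top Z: go to s3, push YYZ → (s3, 1001, YYZ)
  read 1, top Y: go to s3, push Y → (s3, 001, YYZ)
  read 0, top Y: go to s2, push ε → (s2, 01, YZ)
No transition applies at (s2, 01, YZ); input not fully consumed.

Reject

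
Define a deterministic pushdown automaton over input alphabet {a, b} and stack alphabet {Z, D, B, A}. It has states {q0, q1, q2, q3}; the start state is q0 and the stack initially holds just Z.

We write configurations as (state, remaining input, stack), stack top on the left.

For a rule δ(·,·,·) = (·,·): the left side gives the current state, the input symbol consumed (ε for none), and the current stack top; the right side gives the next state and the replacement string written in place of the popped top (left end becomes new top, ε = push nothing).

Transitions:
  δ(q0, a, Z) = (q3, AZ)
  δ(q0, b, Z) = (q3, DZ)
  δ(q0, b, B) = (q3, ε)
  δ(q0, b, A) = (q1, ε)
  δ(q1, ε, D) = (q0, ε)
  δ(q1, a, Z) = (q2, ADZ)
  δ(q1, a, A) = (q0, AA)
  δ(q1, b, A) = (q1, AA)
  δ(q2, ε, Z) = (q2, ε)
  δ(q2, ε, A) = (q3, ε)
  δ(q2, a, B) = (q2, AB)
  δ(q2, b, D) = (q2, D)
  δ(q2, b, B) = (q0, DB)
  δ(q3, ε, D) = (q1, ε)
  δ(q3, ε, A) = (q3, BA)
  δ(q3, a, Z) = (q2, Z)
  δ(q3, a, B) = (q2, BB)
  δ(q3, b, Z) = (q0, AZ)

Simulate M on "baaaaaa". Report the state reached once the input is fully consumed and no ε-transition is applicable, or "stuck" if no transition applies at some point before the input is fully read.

(q0, baaaaaa, Z)
  read b, top Z: go to q3, push DZ → (q3, aaaaaa, DZ)
  ε-move, top D: go to q1, push ε → (q1, aaaaaa, Z)
  read a, top Z: go to q2, push ADZ → (q2, aaaaa, ADZ)
  ε-move, top A: go to q3, push ε → (q3, aaaaa, DZ)
  ε-move, top D: go to q1, push ε → (q1, aaaaa, Z)
  read a, top Z: go to q2, push ADZ → (q2, aaaa, ADZ)
  ε-move, top A: go to q3, push ε → (q3, aaaa, DZ)
  ε-move, top D: go to q1, push ε → (q1, aaaa, Z)
  read a, top Z: go to q2, push ADZ → (q2, aaa, ADZ)
  ε-move, top A: go to q3, push ε → (q3, aaa, DZ)
  ε-move, top D: go to q1, push ε → (q1, aaa, Z)
  read a, top Z: go to q2, push ADZ → (q2, aa, ADZ)
  ε-move, top A: go to q3, push ε → (q3, aa, DZ)
  ε-move, top D: go to q1, push ε → (q1, aa, Z)
  read a, top Z: go to q2, push ADZ → (q2, a, ADZ)
  ε-move, top A: go to q3, push ε → (q3, a, DZ)
  ε-move, top D: go to q1, push ε → (q1, a, Z)
  read a, top Z: go to q2, push ADZ → (q2, ε, ADZ)
  ε-move, top A: go to q3, push ε → (q3, ε, DZ)
  ε-move, top D: go to q1, push ε → (q1, ε, Z)
All input consumed; M is in state q1.

q1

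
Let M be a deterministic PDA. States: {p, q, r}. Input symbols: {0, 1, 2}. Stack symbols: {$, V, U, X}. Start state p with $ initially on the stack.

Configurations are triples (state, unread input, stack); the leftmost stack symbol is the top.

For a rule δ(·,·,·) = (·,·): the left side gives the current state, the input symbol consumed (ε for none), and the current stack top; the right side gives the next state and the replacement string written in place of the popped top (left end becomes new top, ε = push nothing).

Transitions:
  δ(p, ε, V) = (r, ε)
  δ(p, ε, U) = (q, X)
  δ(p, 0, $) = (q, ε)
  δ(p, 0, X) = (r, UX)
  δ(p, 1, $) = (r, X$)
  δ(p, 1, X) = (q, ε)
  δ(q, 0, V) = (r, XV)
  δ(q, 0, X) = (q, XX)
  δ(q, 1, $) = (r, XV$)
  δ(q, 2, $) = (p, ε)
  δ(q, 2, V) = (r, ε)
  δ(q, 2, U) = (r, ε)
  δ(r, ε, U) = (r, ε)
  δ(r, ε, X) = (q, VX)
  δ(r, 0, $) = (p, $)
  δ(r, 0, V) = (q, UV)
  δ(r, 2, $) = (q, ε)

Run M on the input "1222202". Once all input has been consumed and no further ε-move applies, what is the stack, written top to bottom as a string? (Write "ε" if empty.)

VXVX$

(p, 1222202, $) ⊢ (r, 222202, X$) ⊢ (q, 222202, VX$) ⊢ (r, 22202, X$) ⊢ (q, 22202, VX$) ⊢ (r, 2202, X$) ⊢ (q, 2202, VX$) ⊢ (r, 202, X$) ⊢ (q, 202, VX$) ⊢ (r, 02, X$) ⊢ (q, 02, VX$) ⊢ (r, 2, XVX$) ⊢ (q, 2, VXVX$) ⊢ (r, ε, XVX$) ⊢ (q, ε, VXVX$)
All input consumed in state q with stack VXVX$.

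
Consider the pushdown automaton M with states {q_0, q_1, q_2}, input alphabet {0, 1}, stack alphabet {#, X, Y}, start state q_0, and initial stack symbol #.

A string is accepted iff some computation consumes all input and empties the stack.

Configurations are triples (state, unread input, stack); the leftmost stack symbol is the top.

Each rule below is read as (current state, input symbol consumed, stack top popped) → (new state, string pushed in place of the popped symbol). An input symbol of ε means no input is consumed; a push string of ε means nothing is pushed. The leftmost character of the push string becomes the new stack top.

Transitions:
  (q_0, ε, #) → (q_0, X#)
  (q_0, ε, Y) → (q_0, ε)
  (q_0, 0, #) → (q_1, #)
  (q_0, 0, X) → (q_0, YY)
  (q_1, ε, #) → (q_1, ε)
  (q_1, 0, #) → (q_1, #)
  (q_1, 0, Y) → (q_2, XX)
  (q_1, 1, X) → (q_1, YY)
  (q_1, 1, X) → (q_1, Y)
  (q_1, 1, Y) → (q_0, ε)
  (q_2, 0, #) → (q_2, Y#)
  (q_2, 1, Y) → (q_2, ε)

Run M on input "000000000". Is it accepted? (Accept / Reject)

One accepting computation: (q_0, 000000000, #) ⊢ (q_1, 00000000, #) ⊢ (q_1, 0000000, #) ⊢ (q_1, 000000, #) ⊢ (q_1, 00000, #) ⊢ (q_1, 0000, #) ⊢ (q_1, 000, #) ⊢ (q_1, 00, #) ⊢ (q_1, 0, #) ⊢ (q_1, ε, #) ⊢ (q_1, ε, ε)
All input consumed and the stack is empty.

Accept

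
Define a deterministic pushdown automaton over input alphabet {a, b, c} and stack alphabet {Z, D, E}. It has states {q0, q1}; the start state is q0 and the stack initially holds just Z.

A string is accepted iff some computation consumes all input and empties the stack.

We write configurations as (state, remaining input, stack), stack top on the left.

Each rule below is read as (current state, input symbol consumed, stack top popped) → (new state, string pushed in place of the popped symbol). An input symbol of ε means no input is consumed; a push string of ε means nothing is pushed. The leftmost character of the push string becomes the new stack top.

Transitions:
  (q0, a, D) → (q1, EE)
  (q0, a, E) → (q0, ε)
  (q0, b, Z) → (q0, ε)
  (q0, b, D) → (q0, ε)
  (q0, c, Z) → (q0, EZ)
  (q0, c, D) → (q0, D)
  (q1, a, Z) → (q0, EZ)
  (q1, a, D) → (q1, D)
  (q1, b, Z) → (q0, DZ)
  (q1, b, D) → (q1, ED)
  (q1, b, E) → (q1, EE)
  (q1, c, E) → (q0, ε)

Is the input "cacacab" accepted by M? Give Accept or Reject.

(q0, cacacab, Z) ⊢ (q0, acacab, EZ) ⊢ (q0, cacab, Z) ⊢ (q0, acab, EZ) ⊢ (q0, cab, Z) ⊢ (q0, ab, EZ) ⊢ (q0, b, Z) ⊢ (q0, ε, ε)
All input consumed and the stack is empty.

Accept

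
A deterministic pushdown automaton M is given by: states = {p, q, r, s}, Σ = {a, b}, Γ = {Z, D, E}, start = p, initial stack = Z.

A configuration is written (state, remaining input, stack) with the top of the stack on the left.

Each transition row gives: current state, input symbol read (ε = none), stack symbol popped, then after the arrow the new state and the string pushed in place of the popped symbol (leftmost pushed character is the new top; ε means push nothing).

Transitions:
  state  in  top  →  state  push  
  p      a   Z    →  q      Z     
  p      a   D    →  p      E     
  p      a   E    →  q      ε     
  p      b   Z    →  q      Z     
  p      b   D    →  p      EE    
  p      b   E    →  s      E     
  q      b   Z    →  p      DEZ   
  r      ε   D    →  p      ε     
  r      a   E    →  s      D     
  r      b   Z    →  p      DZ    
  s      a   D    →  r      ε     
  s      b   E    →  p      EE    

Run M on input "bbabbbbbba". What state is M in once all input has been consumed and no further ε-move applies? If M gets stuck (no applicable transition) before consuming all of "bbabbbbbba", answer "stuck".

q

(p, bbabbbbbba, Z)
  read b, top Z: go to q, push Z → (q, babbbbbba, Z)
  read b, top Z: go to p, push DEZ → (p, abbbbbba, DEZ)
  read a, top D: go to p, push E → (p, bbbbbba, EEZ)
  read b, top E: go to s, push E → (s, bbbbba, EEZ)
  read b, top E: go to p, push EE → (p, bbbba, EEEZ)
  read b, top E: go to s, push E → (s, bbba, EEEZ)
  read b, top E: go to p, push EE → (p, bba, EEEEZ)
  read b, top E: go to s, push E → (s, ba, EEEEZ)
  read b, top E: go to p, push EE → (p, a, EEEEEZ)
  read a, top E: go to q, push ε → (q, ε, EEEEZ)
All input consumed; M is in state q.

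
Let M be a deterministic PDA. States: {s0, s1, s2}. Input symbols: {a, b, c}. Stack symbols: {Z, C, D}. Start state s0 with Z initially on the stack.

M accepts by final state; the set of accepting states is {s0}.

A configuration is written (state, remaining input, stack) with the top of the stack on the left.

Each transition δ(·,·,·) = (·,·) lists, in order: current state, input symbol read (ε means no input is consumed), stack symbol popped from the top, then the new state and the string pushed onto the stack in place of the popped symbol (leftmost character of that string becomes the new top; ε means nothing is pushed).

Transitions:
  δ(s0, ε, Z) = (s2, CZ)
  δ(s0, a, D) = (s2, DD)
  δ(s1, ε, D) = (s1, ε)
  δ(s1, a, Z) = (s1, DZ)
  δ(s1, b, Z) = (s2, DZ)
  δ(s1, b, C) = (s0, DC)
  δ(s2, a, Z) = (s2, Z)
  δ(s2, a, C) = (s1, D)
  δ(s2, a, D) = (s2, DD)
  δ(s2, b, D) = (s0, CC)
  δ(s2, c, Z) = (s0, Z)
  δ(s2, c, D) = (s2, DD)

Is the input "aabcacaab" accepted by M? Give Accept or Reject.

Accept

(s0, aabcacaab, Z)
  ε-move, top Z: go to s2, push CZ → (s2, aabcacaab, CZ)
  read a, top C: go to s1, push D → (s1, abcacaab, DZ)
  ε-move, top D: go to s1, push ε → (s1, abcacaab, Z)
  read a, top Z: go to s1, push DZ → (s1, bcacaab, DZ)
  ε-move, top D: go to s1, push ε → (s1, bcacaab, Z)
  read b, top Z: go to s2, push DZ → (s2, cacaab, DZ)
  read c, top D: go to s2, push DD → (s2, acaab, DDZ)
  read a, top D: go to s2, push DD → (s2, caab, DDDZ)
  read c, top D: go to s2, push DD → (s2, aab, DDDDZ)
  read a, top D: go to s2, push DD → (s2, ab, DDDDDZ)
  read a, top D: go to s2, push DD → (s2, b, DDDDDDZ)
  read b, top D: go to s0, push CC → (s0, ε, CCDDDDDZ)
All input consumed; state s0 ∈ F.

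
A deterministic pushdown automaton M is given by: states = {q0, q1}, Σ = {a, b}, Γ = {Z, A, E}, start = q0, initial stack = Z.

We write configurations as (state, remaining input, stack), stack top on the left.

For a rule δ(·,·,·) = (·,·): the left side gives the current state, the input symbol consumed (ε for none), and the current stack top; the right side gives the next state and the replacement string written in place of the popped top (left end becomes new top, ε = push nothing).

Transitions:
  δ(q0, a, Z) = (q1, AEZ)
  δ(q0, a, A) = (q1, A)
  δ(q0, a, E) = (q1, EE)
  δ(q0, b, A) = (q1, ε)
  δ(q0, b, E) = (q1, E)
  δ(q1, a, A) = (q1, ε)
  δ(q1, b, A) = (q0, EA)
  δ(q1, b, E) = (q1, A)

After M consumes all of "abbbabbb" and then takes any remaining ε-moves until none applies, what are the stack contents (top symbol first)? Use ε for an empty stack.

(q0, abbbabbb, Z) ⊢ (q1, bbbabbb, AEZ) ⊢ (q0, bbabbb, EAEZ) ⊢ (q1, babbb, EAEZ) ⊢ (q1, abbb, AAEZ) ⊢ (q1, bbb, AEZ) ⊢ (q0, bb, EAEZ) ⊢ (q1, b, EAEZ) ⊢ (q1, ε, AAEZ)
All input consumed in state q1 with stack AAEZ.

AAEZ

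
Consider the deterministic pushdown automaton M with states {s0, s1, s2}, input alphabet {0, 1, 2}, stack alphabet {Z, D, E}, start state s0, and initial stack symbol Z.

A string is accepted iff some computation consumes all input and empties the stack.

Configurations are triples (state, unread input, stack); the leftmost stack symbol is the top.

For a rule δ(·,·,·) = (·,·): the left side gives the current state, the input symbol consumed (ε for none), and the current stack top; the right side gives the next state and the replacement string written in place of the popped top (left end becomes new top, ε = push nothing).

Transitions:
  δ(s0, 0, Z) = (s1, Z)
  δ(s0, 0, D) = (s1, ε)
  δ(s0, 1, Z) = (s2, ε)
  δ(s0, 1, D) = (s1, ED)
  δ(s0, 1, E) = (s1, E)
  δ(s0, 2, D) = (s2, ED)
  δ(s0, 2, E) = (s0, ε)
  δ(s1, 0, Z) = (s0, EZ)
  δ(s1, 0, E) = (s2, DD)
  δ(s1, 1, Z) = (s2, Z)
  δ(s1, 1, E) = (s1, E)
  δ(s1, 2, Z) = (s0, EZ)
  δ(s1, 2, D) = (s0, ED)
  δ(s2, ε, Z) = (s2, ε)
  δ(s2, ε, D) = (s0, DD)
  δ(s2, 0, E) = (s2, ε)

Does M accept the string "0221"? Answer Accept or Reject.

Accept

(s0, 0221, Z)
  read 0, top Z: go to s1, push Z → (s1, 221, Z)
  read 2, top Z: go to s0, push EZ → (s0, 21, EZ)
  read 2, top E: go to s0, push ε → (s0, 1, Z)
  read 1, top Z: go to s2, push ε → (s2, ε, ε)
All input consumed and the stack is empty.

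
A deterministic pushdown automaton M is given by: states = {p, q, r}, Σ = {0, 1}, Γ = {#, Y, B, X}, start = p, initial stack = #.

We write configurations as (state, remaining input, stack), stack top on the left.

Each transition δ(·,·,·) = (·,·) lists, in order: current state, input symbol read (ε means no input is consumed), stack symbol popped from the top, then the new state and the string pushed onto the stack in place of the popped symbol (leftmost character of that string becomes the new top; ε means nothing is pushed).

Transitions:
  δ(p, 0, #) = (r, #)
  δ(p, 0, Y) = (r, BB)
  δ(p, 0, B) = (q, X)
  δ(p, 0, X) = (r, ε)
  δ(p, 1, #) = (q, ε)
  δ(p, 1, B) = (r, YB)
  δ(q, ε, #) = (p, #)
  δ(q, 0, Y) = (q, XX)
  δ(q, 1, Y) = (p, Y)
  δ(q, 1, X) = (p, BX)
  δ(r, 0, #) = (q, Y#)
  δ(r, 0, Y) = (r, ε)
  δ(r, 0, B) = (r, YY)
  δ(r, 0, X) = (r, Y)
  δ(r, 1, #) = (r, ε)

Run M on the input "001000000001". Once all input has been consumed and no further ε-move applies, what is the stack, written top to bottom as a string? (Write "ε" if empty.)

Y#

(p, 001000000001, #) ⊢ (r, 01000000001, #) ⊢ (q, 1000000001, Y#) ⊢ (p, 000000001, Y#) ⊢ (r, 00000001, BB#) ⊢ (r, 0000001, YYB#) ⊢ (r, 000001, YB#) ⊢ (r, 00001, B#) ⊢ (r, 0001, YY#) ⊢ (r, 001, Y#) ⊢ (r, 01, #) ⊢ (q, 1, Y#) ⊢ (p, ε, Y#)
All input consumed in state p with stack Y#.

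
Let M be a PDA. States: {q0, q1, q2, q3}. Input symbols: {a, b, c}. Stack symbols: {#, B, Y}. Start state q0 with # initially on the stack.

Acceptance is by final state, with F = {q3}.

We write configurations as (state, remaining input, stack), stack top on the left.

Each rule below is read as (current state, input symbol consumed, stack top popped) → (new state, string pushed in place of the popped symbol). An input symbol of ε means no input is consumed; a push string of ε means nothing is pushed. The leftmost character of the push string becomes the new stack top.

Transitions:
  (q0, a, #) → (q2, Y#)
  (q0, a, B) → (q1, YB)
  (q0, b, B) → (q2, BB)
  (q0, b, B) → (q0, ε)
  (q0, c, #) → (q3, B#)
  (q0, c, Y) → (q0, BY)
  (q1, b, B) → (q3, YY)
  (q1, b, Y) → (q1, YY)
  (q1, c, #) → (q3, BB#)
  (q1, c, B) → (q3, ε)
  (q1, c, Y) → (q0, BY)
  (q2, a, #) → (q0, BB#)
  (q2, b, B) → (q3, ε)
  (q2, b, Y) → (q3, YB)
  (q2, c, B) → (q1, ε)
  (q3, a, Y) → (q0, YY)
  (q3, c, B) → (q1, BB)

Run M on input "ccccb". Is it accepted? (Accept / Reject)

One accepting computation: (q0, ccccb, #) ⊢ (q3, cccb, B#) ⊢ (q1, ccb, BB#) ⊢ (q3, cb, B#) ⊢ (q1, b, BB#) ⊢ (q3, ε, YYB#)
All input consumed and state q3 ∈ F.

Accept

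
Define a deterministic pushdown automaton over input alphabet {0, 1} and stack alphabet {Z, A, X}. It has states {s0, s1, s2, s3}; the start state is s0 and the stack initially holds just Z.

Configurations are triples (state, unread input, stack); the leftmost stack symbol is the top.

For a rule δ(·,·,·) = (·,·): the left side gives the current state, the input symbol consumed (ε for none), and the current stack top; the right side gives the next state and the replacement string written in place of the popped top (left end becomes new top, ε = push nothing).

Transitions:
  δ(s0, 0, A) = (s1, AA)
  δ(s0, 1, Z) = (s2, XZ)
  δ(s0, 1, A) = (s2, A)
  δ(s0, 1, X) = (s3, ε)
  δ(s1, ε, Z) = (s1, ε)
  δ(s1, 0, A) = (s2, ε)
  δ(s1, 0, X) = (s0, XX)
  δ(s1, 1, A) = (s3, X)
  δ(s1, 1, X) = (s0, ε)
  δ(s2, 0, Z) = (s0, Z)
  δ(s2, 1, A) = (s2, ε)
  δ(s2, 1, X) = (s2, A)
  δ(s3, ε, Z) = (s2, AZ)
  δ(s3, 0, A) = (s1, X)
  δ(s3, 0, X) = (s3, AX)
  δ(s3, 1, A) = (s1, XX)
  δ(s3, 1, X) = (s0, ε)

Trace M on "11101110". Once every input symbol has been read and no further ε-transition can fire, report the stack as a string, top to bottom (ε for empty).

(s0, 11101110, Z)
  read 1, top Z: go to s2, push XZ → (s2, 1101110, XZ)
  read 1, top X: go to s2, push A → (s2, 101110, AZ)
  read 1, top A: go to s2, push ε → (s2, 01110, Z)
  read 0, top Z: go to s0, push Z → (s0, 1110, Z)
  read 1, top Z: go to s2, push XZ → (s2, 110, XZ)
  read 1, top X: go to s2, push A → (s2, 10, AZ)
  read 1, top A: go to s2, push ε → (s2, 0, Z)
  read 0, top Z: go to s0, push Z → (s0, ε, Z)
All input consumed in state s0 with stack Z.

Z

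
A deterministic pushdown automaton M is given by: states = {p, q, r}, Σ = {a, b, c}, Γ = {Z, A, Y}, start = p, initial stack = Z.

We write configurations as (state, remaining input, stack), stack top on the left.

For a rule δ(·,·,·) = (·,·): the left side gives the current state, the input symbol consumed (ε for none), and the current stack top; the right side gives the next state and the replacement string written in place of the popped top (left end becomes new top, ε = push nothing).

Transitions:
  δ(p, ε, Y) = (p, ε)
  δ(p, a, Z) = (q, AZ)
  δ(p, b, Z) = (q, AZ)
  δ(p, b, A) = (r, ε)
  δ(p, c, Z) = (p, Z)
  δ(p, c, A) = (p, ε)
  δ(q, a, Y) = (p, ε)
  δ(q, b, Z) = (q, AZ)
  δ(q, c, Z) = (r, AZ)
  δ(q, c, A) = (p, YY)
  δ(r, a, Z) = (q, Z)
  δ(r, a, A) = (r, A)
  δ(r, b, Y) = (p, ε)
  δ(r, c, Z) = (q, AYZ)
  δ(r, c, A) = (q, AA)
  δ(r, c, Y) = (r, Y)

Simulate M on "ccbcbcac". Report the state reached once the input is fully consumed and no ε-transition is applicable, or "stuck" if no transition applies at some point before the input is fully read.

p

(p, ccbcbcac, Z)
  read c, top Z: go to p, push Z → (p, cbcbcac, Z)
  read c, top Z: go to p, push Z → (p, bcbcac, Z)
  read b, top Z: go to q, push AZ → (q, cbcac, AZ)
  read c, top A: go to p, push YY → (p, bcac, YYZ)
  ε-move, top Y: go to p, push ε → (p, bcac, YZ)
  ε-move, top Y: go to p, push ε → (p, bcac, Z)
  read b, top Z: go to q, push AZ → (q, cac, AZ)
  read c, top A: go to p, push YY → (p, ac, YYZ)
  ε-move, top Y: go to p, push ε → (p, ac, YZ)
  ε-move, top Y: go to p, push ε → (p, ac, Z)
  read a, top Z: go to q, push AZ → (q, c, AZ)
  read c, top A: go to p, push YY → (p, ε, YYZ)
  ε-move, top Y: go to p, push ε → (p, ε, YZ)
  ε-move, top Y: go to p, push ε → (p, ε, Z)
All input consumed; M is in state p.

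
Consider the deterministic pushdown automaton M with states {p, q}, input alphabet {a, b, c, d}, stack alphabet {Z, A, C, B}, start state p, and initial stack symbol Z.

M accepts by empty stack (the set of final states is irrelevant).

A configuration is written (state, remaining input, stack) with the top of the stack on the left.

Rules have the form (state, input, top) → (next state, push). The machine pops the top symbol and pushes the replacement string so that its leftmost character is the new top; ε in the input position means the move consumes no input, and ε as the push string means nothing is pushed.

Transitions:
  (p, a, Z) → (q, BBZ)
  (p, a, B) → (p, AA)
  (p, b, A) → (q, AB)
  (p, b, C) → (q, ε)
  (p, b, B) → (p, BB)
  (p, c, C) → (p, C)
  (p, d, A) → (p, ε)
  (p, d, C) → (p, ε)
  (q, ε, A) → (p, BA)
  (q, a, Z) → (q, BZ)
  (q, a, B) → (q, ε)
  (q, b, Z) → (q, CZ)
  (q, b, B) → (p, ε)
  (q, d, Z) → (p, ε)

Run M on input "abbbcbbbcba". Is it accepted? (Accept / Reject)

(p, abbbcbbbcba, Z) ⊢ (q, bbbcbbbcba, BBZ) ⊢ (p, bbcbbbcba, BZ) ⊢ (p, bcbbbcba, BBZ) ⊢ (p, cbbbcba, BBBZ)
No transition applies at (p, cbbbcba, BBBZ); input not fully consumed.

Reject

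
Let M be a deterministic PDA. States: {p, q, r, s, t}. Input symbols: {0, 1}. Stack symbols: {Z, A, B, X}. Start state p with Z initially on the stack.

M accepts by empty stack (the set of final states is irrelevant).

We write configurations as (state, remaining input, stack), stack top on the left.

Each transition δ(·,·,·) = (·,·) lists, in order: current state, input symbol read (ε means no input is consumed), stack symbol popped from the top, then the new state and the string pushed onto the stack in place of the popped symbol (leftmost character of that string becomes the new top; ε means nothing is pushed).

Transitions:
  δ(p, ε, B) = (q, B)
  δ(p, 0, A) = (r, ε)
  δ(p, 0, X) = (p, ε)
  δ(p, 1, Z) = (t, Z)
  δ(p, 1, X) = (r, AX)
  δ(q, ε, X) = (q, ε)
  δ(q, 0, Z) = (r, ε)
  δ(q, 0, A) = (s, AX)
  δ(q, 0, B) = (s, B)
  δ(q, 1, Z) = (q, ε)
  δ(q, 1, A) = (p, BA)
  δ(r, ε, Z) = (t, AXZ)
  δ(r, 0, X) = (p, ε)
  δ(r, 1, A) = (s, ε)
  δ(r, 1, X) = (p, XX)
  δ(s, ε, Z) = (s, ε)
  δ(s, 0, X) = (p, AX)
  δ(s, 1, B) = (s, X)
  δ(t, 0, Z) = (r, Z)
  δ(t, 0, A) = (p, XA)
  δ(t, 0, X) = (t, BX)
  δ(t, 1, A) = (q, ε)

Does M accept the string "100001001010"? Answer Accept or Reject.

(p, 100001001010, Z) ⊢ (t, 00001001010, Z) ⊢ (r, 0001001010, Z) ⊢ (t, 0001001010, AXZ) ⊢ (p, 001001010, XAXZ) ⊢ (p, 01001010, AXZ) ⊢ (r, 1001010, XZ) ⊢ (p, 001010, XXZ) ⊢ (p, 01010, XZ) ⊢ (p, 1010, Z) ⊢ (t, 010, Z) ⊢ (r, 10, Z) ⊢ (t, 10, AXZ) ⊢ (q, 0, XZ) ⊢ (q, 0, Z) ⊢ (r, ε, ε)
All input consumed and the stack is empty.

Accept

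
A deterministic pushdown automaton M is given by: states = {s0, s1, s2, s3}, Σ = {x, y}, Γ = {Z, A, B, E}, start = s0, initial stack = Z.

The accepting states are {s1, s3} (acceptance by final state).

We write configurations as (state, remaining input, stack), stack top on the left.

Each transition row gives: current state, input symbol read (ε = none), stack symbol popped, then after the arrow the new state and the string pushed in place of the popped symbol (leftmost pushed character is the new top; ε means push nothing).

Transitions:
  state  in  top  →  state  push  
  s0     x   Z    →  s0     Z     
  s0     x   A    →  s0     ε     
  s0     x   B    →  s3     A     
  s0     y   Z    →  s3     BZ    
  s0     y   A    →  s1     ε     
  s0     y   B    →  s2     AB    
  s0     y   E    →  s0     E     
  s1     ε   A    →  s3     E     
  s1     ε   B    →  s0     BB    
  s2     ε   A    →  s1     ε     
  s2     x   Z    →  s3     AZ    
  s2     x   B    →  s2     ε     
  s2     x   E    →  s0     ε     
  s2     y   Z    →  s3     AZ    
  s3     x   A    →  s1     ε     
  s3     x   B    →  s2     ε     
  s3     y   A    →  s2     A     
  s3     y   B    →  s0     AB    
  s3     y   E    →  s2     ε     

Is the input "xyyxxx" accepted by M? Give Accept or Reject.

Accept

(s0, xyyxxx, Z)
  read x, top Z: go to s0, push Z → (s0, yyxxx, Z)
  read y, top Z: go to s3, push BZ → (s3, yxxx, BZ)
  read y, top B: go to s0, push AB → (s0, xxx, ABZ)
  read x, top A: go to s0, push ε → (s0, xx, BZ)
  read x, top B: go to s3, push A → (s3, x, AZ)
  read x, top A: go to s1, push ε → (s1, ε, Z)
All input consumed; state s1 ∈ F.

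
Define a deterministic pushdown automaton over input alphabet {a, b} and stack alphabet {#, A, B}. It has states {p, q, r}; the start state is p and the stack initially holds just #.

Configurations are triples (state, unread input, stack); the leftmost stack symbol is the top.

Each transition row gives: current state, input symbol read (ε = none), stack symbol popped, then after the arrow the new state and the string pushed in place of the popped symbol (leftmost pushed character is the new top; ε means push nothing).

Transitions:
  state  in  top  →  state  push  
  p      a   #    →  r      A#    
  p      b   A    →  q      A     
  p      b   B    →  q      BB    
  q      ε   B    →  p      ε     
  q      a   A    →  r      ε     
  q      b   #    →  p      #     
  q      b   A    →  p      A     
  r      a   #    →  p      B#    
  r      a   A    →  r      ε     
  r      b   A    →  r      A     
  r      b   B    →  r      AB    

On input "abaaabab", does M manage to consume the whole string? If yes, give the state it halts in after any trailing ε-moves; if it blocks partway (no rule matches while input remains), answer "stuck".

stuck

(p, abaaabab, #) ⊢ (r, baaabab, A#) ⊢ (r, aaabab, A#) ⊢ (r, aabab, #) ⊢ (p, abab, B#)
No transition for (p, a, top B); M blocks with input abab remaining.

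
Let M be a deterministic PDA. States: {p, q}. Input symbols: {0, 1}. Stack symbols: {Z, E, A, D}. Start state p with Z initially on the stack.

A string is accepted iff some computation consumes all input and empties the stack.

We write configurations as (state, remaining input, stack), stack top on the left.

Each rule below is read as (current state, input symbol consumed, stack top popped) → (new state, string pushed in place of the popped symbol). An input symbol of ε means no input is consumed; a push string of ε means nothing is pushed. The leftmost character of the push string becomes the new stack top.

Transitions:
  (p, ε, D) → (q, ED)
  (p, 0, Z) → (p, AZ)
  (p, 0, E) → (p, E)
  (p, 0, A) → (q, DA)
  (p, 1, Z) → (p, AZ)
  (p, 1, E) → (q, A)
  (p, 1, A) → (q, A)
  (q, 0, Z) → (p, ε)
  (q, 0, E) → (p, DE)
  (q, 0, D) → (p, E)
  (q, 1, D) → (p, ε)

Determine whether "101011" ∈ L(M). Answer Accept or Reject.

(p, 101011, Z) ⊢ (p, 01011, AZ) ⊢ (q, 1011, DAZ) ⊢ (p, 011, AZ) ⊢ (q, 11, DAZ) ⊢ (p, 1, AZ) ⊢ (q, ε, AZ)
All input consumed; stack is AZ, not empty, and no further ε-move applies.

Reject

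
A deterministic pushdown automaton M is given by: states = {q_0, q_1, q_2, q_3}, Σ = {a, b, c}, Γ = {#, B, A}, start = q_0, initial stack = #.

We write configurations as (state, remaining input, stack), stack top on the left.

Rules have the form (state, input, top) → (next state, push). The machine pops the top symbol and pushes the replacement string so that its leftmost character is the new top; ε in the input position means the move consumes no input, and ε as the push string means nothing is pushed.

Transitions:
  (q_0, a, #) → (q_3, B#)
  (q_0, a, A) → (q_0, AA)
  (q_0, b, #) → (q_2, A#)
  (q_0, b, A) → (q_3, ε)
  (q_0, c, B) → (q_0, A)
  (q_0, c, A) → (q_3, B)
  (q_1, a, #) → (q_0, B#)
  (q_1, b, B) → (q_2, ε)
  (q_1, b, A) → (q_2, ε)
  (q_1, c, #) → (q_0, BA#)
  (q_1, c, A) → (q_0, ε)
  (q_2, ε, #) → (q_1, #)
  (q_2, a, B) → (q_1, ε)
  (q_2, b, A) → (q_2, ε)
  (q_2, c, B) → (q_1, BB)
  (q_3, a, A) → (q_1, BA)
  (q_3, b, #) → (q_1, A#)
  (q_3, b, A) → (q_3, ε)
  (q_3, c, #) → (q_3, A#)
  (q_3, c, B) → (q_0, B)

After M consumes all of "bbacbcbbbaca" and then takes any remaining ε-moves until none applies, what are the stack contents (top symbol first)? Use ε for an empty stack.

AA#

(q_0, bbacbcbbbaca, #) ⊢ (q_2, bacbcbbbaca, A#) ⊢ (q_2, acbcbbbaca, #) ⊢ (q_1, acbcbbbaca, #) ⊢ (q_0, cbcbbbaca, B#) ⊢ (q_0, bcbbbaca, A#) ⊢ (q_3, cbbbaca, #) ⊢ (q_3, bbbaca, A#) ⊢ (q_3, bbaca, #) ⊢ (q_1, baca, A#) ⊢ (q_2, aca, #) ⊢ (q_1, aca, #) ⊢ (q_0, ca, B#) ⊢ (q_0, a, A#) ⊢ (q_0, ε, AA#)
All input consumed in state q_0 with stack AA#.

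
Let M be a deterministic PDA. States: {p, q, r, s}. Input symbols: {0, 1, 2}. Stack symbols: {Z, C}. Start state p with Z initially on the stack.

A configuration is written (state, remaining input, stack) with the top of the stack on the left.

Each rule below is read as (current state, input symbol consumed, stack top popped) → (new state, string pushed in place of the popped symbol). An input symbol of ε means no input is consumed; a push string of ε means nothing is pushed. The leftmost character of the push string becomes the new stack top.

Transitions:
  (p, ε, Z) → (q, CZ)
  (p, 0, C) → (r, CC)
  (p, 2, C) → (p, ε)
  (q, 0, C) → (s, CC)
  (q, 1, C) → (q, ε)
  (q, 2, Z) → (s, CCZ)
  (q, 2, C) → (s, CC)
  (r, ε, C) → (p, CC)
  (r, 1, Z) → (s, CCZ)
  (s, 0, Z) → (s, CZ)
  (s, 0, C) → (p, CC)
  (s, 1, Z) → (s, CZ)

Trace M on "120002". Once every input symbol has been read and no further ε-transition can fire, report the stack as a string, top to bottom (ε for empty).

CCCCCCZ

(p, 120002, Z) ⊢ (q, 120002, CZ) ⊢ (q, 20002, Z) ⊢ (s, 0002, CCZ) ⊢ (p, 002, CCCZ) ⊢ (r, 02, CCCCZ) ⊢ (p, 02, CCCCCZ) ⊢ (r, 2, CCCCCCZ) ⊢ (p, 2, CCCCCCCZ) ⊢ (p, ε, CCCCCCZ)
All input consumed in state p with stack CCCCCCZ.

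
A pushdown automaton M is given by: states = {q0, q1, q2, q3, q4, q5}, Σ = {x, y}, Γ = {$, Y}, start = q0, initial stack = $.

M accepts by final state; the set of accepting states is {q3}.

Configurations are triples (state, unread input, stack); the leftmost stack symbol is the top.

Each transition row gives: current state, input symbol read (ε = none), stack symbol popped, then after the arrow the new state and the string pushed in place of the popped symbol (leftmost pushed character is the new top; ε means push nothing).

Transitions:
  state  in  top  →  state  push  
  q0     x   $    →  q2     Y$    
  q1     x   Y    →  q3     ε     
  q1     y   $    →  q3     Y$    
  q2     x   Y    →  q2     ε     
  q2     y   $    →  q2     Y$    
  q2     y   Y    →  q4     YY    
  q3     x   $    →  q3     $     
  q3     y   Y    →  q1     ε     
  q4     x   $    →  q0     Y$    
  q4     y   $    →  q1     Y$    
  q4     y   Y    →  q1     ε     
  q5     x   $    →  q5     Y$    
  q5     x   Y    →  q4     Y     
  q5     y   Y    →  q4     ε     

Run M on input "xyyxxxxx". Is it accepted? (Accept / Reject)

Accept

One accepting computation: (q0, xyyxxxxx, $) ⊢ (q2, yyxxxxx, Y$) ⊢ (q4, yxxxxx, YY$) ⊢ (q1, xxxxx, Y$) ⊢ (q3, xxxx, $) ⊢ (q3, xxx, $) ⊢ (q3, xx, $) ⊢ (q3, x, $) ⊢ (q3, ε, $)
All input consumed and state q3 ∈ F.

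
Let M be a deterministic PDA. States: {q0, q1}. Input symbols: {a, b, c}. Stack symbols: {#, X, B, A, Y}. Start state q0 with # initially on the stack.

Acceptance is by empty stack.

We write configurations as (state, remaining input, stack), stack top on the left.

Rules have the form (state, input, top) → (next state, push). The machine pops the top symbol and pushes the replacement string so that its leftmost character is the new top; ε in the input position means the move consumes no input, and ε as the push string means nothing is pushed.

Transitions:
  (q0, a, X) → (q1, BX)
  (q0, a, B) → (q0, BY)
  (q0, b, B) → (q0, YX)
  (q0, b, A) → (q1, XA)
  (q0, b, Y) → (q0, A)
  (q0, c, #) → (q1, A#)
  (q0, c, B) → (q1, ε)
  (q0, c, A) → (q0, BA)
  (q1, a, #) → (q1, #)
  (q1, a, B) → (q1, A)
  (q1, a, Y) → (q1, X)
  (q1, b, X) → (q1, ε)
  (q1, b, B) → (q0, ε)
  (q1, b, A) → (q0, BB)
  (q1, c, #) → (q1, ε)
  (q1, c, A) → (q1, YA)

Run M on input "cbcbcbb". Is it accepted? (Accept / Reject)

(q0, cbcbcbb, #)
  read c, top #: go to q1, push A# → (q1, bcbcbb, A#)
  read b, top A: go to q0, push BB → (q0, cbcbb, BB#)
  read c, top B: go to q1, push ε → (q1, bcbb, B#)
  read b, top B: go to q0, push ε → (q0, cbb, #)
  read c, top #: go to q1, push A# → (q1, bb, A#)
  read b, top A: go to q0, push BB → (q0, b, BB#)
  read b, top B: go to q0, push YX → (q0, ε, YXB#)
All input consumed; stack is YXB#, not empty, and no further ε-move applies.

Reject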